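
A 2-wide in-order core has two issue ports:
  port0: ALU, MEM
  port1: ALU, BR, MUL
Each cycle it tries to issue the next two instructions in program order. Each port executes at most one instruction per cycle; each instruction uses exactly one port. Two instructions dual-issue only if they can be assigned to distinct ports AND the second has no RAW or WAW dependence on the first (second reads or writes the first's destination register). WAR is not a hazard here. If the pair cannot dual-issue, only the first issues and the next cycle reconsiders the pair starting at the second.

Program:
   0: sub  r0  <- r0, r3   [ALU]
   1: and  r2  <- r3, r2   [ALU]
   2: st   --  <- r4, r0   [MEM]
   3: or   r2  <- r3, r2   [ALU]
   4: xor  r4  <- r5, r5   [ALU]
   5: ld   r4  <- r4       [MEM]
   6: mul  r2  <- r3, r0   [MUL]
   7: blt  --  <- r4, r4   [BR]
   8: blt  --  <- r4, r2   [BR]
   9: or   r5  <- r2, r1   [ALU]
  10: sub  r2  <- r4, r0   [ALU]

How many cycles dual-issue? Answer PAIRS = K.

[0] i0+i1  sub.ALU/and.ALU  -- pair
[1] i2+i3  st.MEM/or.ALU  -- pair
[2] i4  xor.ALU  -- RAW+WAW r4
[3] i5+i6  ld.MEM/mul.MUL  -- pair
[4] i7  blt.BR  -- no-port BR/BR
[5] i8+i9  blt.BR/or.ALU  -- pair
[6] i10  sub.ALU  -- tail

PAIRS = 4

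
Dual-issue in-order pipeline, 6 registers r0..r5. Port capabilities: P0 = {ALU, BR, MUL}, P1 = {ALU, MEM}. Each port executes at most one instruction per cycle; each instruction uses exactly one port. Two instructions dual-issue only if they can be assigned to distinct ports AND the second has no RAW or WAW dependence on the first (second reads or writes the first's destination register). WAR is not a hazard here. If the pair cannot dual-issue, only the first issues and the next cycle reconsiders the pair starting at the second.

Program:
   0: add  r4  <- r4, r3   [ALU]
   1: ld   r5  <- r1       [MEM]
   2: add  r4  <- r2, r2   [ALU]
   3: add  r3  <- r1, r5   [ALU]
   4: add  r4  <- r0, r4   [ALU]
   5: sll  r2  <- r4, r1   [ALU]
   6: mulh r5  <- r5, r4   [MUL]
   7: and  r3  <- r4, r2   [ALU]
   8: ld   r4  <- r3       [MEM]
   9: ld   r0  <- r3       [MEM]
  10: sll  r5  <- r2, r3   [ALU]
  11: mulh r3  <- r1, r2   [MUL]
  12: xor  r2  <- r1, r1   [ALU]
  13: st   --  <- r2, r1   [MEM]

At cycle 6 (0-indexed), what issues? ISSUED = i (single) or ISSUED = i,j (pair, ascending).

t=0 i0+i1:add.ALU;ld.MEM ; dual
t=1 i2+i3:add.ALU;add.ALU ; dual
t=2 i4:add.ALU ; RAW r4
t=3 i5+i6:sll.ALU;mulh.MUL ; dual
t=4 i7:and.ALU ; RAW r3
t=5 i8:ld.MEM ; no-port MEM/MEM
t=6 i9+i10:ld.MEM;sll.ALU ; dual
t=7 i11+i12:mulh.MUL;xor.ALU ; dual
t=8 i13:st.MEM ; tail

ISSUED = 9,10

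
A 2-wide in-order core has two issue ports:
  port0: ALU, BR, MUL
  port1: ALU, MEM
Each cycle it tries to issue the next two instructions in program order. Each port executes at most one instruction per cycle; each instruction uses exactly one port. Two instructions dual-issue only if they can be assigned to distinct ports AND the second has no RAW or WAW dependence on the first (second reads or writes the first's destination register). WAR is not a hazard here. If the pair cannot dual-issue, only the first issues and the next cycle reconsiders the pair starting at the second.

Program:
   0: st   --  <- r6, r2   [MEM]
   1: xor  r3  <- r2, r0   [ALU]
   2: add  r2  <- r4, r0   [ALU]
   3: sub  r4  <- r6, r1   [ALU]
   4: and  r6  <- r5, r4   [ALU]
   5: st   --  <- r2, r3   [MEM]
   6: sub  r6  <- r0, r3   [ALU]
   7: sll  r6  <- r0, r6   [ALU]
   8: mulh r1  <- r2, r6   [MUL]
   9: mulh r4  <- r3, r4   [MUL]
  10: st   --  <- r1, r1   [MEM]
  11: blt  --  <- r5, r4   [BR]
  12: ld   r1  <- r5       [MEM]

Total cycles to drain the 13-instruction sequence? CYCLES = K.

c0: i0&i1 st/xor  dual
c1: i2&i3 add/sub  dual
c2: i4&i5 and/st  dual
c3: i6 sub  RAW+WAW r6
c4: i7 sll  RAW r6
c5: i8 mulh  no-port MUL/MUL
c6: i9&i10 mulh/st  dual
c7: i11&i12 blt/ld  dual

CYCLES = 8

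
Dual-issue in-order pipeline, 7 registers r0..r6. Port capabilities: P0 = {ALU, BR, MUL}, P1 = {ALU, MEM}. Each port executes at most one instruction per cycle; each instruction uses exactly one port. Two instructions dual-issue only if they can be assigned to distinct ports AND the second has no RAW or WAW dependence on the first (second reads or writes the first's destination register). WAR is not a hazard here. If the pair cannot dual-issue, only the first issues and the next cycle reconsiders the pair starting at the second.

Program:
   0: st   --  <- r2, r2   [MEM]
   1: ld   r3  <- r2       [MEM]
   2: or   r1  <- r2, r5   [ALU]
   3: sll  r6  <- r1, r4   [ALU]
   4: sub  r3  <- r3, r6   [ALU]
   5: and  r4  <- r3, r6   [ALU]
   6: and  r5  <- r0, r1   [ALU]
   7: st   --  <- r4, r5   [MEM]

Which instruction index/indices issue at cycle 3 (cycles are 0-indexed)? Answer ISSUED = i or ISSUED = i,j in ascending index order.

ISSUED = 4

#0 head=0: st.MEM i0 no-port MEM/MEM
#1 head=1: ld.MEM;or.ALU i1,i2 2-wide
#2 head=3: sll.ALU i3 RAW r6
#3 head=4: sub.ALU i4 RAW r3
#4 head=5: and.ALU;and.ALU i5,i6 2-wide
#5 head=7: st.MEM i7 tail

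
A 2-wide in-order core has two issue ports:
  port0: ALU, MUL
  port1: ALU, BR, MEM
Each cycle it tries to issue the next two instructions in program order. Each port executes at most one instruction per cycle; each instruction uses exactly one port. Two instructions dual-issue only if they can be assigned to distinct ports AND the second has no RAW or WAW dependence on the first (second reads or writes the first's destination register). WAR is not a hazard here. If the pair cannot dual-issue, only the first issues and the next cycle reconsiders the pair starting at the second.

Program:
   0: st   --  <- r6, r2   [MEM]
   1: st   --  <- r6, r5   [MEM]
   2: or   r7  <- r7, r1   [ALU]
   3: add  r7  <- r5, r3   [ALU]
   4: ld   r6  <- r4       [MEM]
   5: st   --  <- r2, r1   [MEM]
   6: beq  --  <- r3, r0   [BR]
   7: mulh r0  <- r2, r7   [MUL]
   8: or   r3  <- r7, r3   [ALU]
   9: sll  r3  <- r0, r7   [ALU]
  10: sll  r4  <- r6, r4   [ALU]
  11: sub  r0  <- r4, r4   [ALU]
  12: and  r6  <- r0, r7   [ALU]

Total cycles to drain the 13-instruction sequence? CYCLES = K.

c0: i0 st.MEM  no-port MEM/MEM
c1: i1+i2 st.MEM+or.ALU  pair
c2: i3+i4 add.ALU+ld.MEM  pair
c3: i5 st.MEM  no-port MEM/BR
c4: i6+i7 beq.BR+mulh.MUL  pair
c5: i8 or.ALU  WAW r3
c6: i9+i10 sll.ALU+sll.ALU  pair
c7: i11 sub.ALU  RAW r0
c8: i12 and.ALU  tail

CYCLES = 9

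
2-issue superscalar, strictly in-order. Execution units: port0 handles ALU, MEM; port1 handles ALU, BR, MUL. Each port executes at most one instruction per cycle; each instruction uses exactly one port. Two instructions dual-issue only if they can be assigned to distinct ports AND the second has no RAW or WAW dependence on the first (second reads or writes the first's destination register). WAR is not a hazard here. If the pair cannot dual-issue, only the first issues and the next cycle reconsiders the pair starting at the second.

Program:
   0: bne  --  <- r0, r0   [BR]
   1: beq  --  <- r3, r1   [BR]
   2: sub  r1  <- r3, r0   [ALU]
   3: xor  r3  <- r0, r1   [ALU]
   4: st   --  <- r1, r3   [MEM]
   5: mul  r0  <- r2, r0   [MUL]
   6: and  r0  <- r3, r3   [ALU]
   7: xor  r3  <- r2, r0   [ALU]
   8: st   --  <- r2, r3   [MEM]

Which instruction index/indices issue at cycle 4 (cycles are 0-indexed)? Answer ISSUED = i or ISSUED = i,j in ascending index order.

ISSUED = 6

#0 head=0: bne.BR i0 no-port BR/BR
#1 head=1: beq.BR;sub.ALU i1,i2 dual
#2 head=3: xor.ALU i3 RAW r3
#3 head=4: st.MEM;mul.MUL i4,i5 dual
#4 head=6: and.ALU i6 RAW r0
#5 head=7: xor.ALU i7 RAW r3
#6 head=8: st.MEM i8 tail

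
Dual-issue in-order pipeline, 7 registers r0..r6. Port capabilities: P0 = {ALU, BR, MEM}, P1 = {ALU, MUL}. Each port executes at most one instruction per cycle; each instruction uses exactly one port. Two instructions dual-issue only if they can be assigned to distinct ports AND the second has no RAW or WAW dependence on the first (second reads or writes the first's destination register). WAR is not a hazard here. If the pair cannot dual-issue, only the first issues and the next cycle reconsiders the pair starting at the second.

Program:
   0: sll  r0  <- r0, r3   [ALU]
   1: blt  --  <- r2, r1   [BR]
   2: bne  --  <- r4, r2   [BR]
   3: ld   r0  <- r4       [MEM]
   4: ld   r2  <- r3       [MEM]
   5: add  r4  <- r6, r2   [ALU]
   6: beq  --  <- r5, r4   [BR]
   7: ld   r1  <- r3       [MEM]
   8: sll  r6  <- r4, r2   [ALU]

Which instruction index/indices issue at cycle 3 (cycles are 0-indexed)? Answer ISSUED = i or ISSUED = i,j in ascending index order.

[0] i0/i1  sll+blt  -- 2-wide
[1] i2  bne  -- no-port BR/MEM
[2] i3  ld  -- no-port MEM/MEM
[3] i4  ld  -- RAW r2
[4] i5  add  -- RAW r4
[5] i6  beq  -- no-port BR/MEM
[6] i7/i8  ld+sll  -- 2-wide

ISSUED = 4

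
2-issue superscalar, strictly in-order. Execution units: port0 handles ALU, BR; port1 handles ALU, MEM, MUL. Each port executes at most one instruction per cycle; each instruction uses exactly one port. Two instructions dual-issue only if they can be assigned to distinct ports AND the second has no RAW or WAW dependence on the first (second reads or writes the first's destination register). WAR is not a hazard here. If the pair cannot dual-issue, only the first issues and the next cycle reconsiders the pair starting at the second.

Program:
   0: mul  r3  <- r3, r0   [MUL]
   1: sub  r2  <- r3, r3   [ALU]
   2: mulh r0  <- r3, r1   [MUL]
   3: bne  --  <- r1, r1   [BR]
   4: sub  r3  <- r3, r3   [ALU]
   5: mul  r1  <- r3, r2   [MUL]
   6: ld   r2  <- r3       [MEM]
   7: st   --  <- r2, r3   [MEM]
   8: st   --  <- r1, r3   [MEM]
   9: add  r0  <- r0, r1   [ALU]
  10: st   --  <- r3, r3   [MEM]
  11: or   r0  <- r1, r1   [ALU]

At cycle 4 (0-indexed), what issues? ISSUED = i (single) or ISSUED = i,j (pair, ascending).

ISSUED = 6

[0] i0  mul.MUL  -- RAW r3
[1] i1/i2  sub.ALU+mulh.MUL  -- pair
[2] i3/i4  bne.BR+sub.ALU  -- pair
[3] i5  mul.MUL  -- no-port MUL/MEM
[4] i6  ld.MEM  -- no-port MEM/MEM
[5] i7  st.MEM  -- no-port MEM/MEM
[6] i8/i9  st.MEM+add.ALU  -- pair
[7] i10/i11  st.MEM+or.ALU  -- pair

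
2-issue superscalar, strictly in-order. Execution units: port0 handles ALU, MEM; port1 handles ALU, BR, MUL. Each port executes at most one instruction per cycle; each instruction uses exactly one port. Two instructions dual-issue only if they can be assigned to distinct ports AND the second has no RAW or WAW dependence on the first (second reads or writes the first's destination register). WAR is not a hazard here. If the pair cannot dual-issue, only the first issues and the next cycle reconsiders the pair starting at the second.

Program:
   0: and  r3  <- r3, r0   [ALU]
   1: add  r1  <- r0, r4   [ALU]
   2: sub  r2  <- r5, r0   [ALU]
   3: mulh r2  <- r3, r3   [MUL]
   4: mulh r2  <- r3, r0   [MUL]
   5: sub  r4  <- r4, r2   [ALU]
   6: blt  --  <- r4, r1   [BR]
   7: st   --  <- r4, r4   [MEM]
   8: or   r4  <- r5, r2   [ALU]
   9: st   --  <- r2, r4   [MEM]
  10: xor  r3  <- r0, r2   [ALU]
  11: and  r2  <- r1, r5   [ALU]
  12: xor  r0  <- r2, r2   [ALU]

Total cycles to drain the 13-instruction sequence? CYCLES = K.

0. and add @i0+i1  | dual
1. sub @i2  | WAW r2
2. mulh @i3  | no-port MUL/MUL
3. mulh @i4  | RAW r2
4. sub @i5  | RAW r4
5. blt st @i6+i7  | dual
6. or @i8  | RAW r4
7. st xor @i9+i10  | dual
8. and @i11  | RAW r2
9. xor @i12  | tail

CYCLES = 10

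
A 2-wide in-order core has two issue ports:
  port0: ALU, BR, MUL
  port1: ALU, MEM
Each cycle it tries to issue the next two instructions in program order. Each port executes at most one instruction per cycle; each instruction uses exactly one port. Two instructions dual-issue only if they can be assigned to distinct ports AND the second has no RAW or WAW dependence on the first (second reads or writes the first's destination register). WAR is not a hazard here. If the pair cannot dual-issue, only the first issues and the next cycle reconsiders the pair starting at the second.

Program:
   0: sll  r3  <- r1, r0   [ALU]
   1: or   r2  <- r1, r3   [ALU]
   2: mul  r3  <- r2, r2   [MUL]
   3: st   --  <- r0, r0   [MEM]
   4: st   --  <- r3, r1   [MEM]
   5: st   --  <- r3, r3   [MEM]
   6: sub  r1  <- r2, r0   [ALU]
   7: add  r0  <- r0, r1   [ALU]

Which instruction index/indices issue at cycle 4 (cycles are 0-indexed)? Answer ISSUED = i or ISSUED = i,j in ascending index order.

t=0 i0:sll ; RAW r3
t=1 i1:or ; RAW r2
t=2 i2/i3:mul+st ; 2-wide
t=3 i4:st ; no-port MEM/MEM
t=4 i5/i6:st+sub ; 2-wide
t=5 i7:add ; tail

ISSUED = 5,6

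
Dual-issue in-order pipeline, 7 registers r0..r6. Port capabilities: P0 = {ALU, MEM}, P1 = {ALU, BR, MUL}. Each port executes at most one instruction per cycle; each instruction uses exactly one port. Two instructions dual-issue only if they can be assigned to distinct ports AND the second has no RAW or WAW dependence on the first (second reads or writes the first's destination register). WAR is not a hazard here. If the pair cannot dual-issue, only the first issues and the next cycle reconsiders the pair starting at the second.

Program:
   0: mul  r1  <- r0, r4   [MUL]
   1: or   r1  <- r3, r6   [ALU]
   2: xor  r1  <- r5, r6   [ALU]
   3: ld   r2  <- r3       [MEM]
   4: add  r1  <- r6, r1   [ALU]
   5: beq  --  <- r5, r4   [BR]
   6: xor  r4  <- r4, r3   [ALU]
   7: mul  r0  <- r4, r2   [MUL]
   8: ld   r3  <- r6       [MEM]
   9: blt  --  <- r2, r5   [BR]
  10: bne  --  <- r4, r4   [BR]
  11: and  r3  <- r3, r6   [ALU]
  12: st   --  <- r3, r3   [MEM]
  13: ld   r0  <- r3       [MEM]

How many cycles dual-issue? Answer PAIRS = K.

PAIRS = 4

0. mul.MUL @i0  | WAW r1
1. or.ALU @i1  | WAW r1
2. xor.ALU/ld.MEM @i2,i3  | pair
3. add.ALU/beq.BR @i4,i5  | pair
4. xor.ALU @i6  | RAW r4
5. mul.MUL/ld.MEM @i7,i8  | pair
6. blt.BR @i9  | no-port BR/BR
7. bne.BR/and.ALU @i10,i11  | pair
8. st.MEM @i12  | no-port MEM/MEM
9. ld.MEM @i13  | tail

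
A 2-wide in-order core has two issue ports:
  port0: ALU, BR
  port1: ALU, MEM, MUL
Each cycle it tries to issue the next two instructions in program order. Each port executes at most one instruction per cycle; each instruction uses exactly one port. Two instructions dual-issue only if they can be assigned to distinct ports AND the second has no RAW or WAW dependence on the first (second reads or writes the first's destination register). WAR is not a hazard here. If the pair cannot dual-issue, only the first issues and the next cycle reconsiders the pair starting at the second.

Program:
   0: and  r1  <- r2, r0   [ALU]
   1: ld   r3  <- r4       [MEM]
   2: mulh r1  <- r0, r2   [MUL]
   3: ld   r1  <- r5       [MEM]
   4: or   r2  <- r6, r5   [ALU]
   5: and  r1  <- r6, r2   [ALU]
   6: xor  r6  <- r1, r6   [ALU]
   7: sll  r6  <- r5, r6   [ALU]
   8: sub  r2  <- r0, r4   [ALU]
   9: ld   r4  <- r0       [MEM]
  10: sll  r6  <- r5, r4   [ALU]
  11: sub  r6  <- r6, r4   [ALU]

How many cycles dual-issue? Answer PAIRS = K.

PAIRS = 3

t=0 i0/i1:and;ld ; pair
t=1 i2:mulh ; no-port MUL/MEM
t=2 i3/i4:ld;or ; pair
t=3 i5:and ; RAW r1
t=4 i6:xor ; RAW+WAW r6
t=5 i7/i8:sll;sub ; pair
t=6 i9:ld ; RAW r4
t=7 i10:sll ; RAW+WAW r6
t=8 i11:sub ; tail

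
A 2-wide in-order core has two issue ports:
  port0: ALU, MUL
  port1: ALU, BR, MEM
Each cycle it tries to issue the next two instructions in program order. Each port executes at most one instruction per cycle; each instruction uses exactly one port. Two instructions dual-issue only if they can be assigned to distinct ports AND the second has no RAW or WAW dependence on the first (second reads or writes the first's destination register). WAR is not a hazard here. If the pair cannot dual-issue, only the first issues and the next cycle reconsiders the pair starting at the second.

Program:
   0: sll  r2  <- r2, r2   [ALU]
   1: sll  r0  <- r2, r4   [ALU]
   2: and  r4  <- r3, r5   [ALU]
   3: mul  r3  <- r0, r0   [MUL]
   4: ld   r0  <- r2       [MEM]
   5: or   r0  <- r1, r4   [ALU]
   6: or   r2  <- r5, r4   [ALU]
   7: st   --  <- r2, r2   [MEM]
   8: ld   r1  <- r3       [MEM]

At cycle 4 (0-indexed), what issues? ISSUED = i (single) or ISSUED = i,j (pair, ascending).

ISSUED = 7

#0 head=0: sll i0 RAW r2
#1 head=1: sll and i1,i2 dual
#2 head=3: mul ld i3,i4 dual
#3 head=5: or or i5,i6 dual
#4 head=7: st i7 no-port MEM/MEM
#5 head=8: ld i8 tail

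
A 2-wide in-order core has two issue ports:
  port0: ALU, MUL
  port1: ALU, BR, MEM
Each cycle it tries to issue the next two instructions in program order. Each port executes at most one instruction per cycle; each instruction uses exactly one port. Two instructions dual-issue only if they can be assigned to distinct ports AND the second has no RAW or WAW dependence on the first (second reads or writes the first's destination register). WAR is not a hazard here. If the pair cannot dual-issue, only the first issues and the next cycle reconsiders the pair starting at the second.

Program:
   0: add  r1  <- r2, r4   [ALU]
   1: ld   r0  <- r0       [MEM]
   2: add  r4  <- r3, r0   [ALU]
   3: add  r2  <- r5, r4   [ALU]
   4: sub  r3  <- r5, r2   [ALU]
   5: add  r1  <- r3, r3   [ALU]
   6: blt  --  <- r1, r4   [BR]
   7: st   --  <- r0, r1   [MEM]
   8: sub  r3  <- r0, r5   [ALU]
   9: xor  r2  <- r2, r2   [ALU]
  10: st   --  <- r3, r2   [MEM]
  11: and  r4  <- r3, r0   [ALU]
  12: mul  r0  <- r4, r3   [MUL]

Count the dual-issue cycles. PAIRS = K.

PAIRS = 3

  cy0 -> i0,i1 (add/ld) dual
  cy1 -> i2 (add) RAW r4
  cy2 -> i3 (add) RAW r2
  cy3 -> i4 (sub) RAW r3
  cy4 -> i5 (add) RAW r1
  cy5 -> i6 (blt) no-port BR/MEM
  cy6 -> i7,i8 (st/sub) dual
  cy7 -> i9 (xor) RAW r2
  cy8 -> i10,i11 (st/and) dual
  cy9 -> i12 (mul) tail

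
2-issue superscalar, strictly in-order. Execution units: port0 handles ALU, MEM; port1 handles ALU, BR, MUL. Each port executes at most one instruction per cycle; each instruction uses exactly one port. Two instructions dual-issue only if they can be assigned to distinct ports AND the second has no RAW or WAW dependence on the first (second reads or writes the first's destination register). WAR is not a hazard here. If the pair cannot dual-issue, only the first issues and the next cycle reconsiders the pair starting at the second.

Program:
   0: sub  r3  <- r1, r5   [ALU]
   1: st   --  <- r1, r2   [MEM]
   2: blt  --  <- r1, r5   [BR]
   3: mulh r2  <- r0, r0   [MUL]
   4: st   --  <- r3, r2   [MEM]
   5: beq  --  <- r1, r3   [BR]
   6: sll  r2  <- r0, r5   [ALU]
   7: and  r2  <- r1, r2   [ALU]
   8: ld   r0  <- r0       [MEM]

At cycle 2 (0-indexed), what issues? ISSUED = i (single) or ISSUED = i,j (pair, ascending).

ISSUED = 3

[0] i0+i1  sub;st  -- 2-wide
[1] i2  blt  -- no-port BR/MUL
[2] i3  mulh  -- RAW r2
[3] i4+i5  st;beq  -- 2-wide
[4] i6  sll  -- RAW+WAW r2
[5] i7+i8  and;ld  -- 2-wide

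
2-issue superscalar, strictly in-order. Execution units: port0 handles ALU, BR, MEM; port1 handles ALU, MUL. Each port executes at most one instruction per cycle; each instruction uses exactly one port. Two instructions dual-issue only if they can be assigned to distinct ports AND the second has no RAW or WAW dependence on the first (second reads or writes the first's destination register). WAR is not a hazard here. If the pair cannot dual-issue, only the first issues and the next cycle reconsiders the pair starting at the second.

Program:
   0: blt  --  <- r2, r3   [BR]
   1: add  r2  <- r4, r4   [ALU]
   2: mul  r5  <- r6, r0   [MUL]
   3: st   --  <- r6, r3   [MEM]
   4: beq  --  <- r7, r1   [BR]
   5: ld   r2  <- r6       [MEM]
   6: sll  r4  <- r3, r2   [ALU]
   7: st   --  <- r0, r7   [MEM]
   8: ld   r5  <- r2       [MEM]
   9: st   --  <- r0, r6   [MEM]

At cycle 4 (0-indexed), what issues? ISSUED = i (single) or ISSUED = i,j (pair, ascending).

c0: i0,i1 blt.BR+add.ALU  dual
c1: i2,i3 mul.MUL+st.MEM  dual
c2: i4 beq.BR  no-port BR/MEM
c3: i5 ld.MEM  RAW r2
c4: i6,i7 sll.ALU+st.MEM  dual
c5: i8 ld.MEM  no-port MEM/MEM
c6: i9 st.MEM  tail

ISSUED = 6,7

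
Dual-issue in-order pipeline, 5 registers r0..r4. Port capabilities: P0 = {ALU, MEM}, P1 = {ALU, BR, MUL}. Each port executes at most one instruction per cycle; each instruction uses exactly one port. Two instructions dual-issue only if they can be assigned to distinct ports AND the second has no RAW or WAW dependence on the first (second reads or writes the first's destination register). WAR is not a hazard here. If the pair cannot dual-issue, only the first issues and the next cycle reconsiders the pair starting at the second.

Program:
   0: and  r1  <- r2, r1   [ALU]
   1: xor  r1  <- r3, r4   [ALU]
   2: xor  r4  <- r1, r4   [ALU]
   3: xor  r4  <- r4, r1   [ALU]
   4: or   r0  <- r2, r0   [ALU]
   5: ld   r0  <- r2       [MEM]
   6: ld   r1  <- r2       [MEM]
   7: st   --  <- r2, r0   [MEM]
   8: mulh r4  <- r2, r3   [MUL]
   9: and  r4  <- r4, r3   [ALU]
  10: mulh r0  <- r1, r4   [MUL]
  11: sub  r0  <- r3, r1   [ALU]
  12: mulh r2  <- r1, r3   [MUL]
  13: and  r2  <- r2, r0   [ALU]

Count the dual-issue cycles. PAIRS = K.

[0] i0  and.ALU  -- WAW r1
[1] i1  xor.ALU  -- RAW r1
[2] i2  xor.ALU  -- RAW+WAW r4
[3] i3&i4  xor.ALU;or.ALU  -- pair
[4] i5  ld.MEM  -- no-port MEM/MEM
[5] i6  ld.MEM  -- no-port MEM/MEM
[6] i7&i8  st.MEM;mulh.MUL  -- pair
[7] i9  and.ALU  -- RAW r4
[8] i10  mulh.MUL  -- WAW r0
[9] i11&i12  sub.ALU;mulh.MUL  -- pair
[10] i13  and.ALU  -- tail

PAIRS = 3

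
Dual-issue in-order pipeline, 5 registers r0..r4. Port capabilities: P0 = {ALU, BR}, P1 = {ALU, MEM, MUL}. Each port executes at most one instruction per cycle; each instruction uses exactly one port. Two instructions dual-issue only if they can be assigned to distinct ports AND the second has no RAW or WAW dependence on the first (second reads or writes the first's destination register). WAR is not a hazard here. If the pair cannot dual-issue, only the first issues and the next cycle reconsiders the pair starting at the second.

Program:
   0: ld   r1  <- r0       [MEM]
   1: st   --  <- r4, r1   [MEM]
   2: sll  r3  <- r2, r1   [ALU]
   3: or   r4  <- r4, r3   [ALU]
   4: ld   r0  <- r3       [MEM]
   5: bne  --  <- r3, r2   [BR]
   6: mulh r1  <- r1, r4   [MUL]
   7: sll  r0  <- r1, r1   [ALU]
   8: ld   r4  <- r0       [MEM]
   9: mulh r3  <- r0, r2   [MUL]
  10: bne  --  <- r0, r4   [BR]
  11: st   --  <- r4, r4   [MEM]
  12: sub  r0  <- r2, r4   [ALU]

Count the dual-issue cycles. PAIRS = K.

0. ld.MEM @i0  | no-port MEM/MEM
1. st.MEM+sll.ALU @i1+i2  | 2-wide
2. or.ALU+ld.MEM @i3+i4  | 2-wide
3. bne.BR+mulh.MUL @i5+i6  | 2-wide
4. sll.ALU @i7  | RAW r0
5. ld.MEM @i8  | no-port MEM/MUL
6. mulh.MUL+bne.BR @i9+i10  | 2-wide
7. st.MEM+sub.ALU @i11+i12  | 2-wide

PAIRS = 5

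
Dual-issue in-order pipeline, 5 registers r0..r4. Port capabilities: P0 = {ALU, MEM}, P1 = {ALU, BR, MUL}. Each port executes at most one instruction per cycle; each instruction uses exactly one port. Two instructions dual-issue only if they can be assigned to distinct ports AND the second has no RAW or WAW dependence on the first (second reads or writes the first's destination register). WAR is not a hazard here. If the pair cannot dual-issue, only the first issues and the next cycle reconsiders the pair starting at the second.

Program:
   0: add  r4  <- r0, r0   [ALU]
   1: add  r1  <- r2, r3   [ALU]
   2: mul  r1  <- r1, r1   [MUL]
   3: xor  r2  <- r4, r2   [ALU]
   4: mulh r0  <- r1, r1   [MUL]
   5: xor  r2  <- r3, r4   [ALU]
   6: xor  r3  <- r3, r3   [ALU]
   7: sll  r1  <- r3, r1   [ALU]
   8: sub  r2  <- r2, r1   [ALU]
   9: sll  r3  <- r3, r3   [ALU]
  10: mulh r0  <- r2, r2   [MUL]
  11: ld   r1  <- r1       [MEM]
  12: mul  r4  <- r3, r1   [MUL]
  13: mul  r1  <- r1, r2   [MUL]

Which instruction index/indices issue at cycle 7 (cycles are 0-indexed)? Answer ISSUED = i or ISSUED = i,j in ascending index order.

c0: i0/i1 add.ALU/add.ALU  2-wide
c1: i2/i3 mul.MUL/xor.ALU  2-wide
c2: i4/i5 mulh.MUL/xor.ALU  2-wide
c3: i6 xor.ALU  RAW r3
c4: i7 sll.ALU  RAW r1
c5: i8/i9 sub.ALU/sll.ALU  2-wide
c6: i10/i11 mulh.MUL/ld.MEM  2-wide
c7: i12 mul.MUL  no-port MUL/MUL
c8: i13 mul.MUL  tail

ISSUED = 12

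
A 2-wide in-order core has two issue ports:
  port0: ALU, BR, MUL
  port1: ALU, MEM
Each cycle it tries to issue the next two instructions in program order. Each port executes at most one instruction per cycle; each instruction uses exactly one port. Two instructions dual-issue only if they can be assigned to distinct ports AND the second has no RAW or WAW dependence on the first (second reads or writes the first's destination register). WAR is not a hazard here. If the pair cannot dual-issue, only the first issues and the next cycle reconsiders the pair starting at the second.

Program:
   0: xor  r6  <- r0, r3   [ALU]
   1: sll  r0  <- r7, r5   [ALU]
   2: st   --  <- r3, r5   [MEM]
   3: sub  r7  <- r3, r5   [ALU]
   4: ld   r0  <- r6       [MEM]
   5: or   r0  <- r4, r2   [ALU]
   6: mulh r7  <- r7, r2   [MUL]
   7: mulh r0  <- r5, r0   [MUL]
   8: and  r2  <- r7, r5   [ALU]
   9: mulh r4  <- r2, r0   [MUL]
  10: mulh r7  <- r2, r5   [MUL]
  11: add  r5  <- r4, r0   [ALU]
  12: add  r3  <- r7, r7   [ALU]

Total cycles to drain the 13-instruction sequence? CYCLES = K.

CYCLES = 8

t=0 i0&i1:xor.ALU sll.ALU ; dual
t=1 i2&i3:st.MEM sub.ALU ; dual
t=2 i4:ld.MEM ; WAW r0
t=3 i5&i6:or.ALU mulh.MUL ; dual
t=4 i7&i8:mulh.MUL and.ALU ; dual
t=5 i9:mulh.MUL ; no-port MUL/MUL
t=6 i10&i11:mulh.MUL add.ALU ; dual
t=7 i12:add.ALU ; tail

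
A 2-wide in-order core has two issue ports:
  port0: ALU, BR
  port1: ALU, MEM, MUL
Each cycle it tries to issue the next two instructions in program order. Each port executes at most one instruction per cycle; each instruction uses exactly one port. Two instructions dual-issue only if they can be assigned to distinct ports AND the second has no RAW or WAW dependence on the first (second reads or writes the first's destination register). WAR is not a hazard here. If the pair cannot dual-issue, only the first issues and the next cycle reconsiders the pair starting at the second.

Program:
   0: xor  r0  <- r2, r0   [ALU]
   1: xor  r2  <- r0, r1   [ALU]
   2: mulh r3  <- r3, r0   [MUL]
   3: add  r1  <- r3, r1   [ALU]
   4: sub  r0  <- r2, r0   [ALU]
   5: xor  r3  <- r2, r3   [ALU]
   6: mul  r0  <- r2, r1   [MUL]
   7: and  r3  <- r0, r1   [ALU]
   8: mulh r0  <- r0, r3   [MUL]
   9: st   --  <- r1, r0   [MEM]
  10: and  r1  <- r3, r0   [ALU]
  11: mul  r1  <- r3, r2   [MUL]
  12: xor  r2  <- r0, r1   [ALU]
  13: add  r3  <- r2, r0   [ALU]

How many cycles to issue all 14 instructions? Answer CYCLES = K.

CYCLES = 10

c0: i0 xor  RAW r0
c1: i1&i2 xor;mulh  dual
c2: i3&i4 add;sub  dual
c3: i5&i6 xor;mul  dual
c4: i7 and  RAW r3
c5: i8 mulh  no-port MUL/MEM
c6: i9&i10 st;and  dual
c7: i11 mul  RAW r1
c8: i12 xor  RAW r2
c9: i13 add  tail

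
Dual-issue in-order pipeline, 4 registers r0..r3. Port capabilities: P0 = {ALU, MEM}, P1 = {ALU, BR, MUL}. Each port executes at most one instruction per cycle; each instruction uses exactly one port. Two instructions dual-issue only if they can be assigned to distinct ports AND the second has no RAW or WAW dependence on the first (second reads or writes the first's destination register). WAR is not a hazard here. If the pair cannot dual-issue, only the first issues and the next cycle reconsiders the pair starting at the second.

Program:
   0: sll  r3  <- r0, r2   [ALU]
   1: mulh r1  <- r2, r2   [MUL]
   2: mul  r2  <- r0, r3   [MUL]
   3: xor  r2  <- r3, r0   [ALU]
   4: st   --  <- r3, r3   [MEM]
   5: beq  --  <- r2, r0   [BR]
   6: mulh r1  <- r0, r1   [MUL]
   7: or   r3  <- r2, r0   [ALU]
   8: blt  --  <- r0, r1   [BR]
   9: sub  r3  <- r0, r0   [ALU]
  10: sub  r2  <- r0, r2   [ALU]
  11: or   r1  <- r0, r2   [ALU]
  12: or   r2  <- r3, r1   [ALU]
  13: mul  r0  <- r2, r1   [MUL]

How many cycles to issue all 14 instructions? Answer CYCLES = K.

[0] i0+i1  sll.ALU;mulh.MUL  -- dual
[1] i2  mul.MUL  -- WAW r2
[2] i3+i4  xor.ALU;st.MEM  -- dual
[3] i5  beq.BR  -- no-port BR/MUL
[4] i6+i7  mulh.MUL;or.ALU  -- dual
[5] i8+i9  blt.BR;sub.ALU  -- dual
[6] i10  sub.ALU  -- RAW r2
[7] i11  or.ALU  -- RAW r1
[8] i12  or.ALU  -- RAW r2
[9] i13  mul.MUL  -- tail

CYCLES = 10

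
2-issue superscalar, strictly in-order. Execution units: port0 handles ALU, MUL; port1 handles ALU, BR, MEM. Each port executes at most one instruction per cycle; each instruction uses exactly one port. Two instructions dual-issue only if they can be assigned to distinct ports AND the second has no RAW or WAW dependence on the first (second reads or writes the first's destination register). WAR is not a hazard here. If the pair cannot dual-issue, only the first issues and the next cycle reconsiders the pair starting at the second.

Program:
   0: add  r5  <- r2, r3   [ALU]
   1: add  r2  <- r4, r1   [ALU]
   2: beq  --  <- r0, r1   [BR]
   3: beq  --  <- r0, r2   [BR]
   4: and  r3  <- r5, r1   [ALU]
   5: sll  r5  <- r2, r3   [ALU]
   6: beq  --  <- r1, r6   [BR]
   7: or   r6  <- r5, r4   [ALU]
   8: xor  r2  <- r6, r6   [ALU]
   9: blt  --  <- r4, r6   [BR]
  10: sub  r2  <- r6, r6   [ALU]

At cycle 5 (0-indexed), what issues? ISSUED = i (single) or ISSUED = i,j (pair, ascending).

#0 head=0: add.ALU;add.ALU i0/i1 pair
#1 head=2: beq.BR i2 no-port BR/BR
#2 head=3: beq.BR;and.ALU i3/i4 pair
#3 head=5: sll.ALU;beq.BR i5/i6 pair
#4 head=7: or.ALU i7 RAW r6
#5 head=8: xor.ALU;blt.BR i8/i9 pair
#6 head=10: sub.ALU i10 tail

ISSUED = 8,9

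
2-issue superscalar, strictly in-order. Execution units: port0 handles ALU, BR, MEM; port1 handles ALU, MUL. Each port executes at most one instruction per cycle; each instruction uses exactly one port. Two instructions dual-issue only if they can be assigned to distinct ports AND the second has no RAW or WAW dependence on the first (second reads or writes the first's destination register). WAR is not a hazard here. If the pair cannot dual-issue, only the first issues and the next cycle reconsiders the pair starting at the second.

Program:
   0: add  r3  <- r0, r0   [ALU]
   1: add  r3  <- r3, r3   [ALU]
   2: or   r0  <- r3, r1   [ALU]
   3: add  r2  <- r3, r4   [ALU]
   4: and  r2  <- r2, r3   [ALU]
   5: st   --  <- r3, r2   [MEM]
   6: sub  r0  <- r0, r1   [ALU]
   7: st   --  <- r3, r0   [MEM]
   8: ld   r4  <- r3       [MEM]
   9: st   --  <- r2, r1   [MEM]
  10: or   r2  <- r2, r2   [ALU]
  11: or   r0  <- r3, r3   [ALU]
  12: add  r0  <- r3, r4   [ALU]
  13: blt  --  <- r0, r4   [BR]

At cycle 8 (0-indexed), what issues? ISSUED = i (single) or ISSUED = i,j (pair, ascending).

ISSUED = 11

c0: i0 add  RAW+WAW r3
c1: i1 add  RAW r3
c2: i2,i3 or add  dual
c3: i4 and  RAW r2
c4: i5,i6 st sub  dual
c5: i7 st  no-port MEM/MEM
c6: i8 ld  no-port MEM/MEM
c7: i9,i10 st or  dual
c8: i11 or  WAW r0
c9: i12 add  RAW r0
c10: i13 blt  tail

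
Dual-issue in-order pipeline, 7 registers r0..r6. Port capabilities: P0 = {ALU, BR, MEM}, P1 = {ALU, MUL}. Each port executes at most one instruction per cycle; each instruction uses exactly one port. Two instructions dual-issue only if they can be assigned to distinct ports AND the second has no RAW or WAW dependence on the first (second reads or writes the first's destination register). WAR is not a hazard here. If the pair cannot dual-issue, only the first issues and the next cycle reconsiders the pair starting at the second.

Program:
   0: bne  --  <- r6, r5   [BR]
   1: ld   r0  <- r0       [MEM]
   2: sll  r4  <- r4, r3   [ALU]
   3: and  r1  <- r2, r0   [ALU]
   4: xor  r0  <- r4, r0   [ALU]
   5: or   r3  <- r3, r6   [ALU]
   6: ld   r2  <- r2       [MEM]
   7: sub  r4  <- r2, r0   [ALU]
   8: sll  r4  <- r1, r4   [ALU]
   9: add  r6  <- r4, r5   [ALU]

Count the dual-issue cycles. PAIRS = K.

c0: i0 bne  no-port BR/MEM
c1: i1/i2 ld+sll  dual
c2: i3/i4 and+xor  dual
c3: i5/i6 or+ld  dual
c4: i7 sub  RAW+WAW r4
c5: i8 sll  RAW r4
c6: i9 add  tail

PAIRS = 3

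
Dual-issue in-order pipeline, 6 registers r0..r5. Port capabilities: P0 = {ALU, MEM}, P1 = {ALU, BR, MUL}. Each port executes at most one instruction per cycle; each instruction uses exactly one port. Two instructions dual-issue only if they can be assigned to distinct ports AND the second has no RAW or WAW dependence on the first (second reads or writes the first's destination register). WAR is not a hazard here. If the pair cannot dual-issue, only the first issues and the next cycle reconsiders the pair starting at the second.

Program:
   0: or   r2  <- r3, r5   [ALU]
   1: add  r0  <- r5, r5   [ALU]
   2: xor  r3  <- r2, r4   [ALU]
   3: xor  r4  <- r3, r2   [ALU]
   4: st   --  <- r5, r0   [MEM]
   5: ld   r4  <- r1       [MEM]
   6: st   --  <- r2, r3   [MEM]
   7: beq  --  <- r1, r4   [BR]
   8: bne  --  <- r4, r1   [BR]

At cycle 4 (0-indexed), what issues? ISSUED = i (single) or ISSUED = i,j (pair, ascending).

#0 head=0: or.ALU add.ALU i0&i1 dual
#1 head=2: xor.ALU i2 RAW r3
#2 head=3: xor.ALU st.MEM i3&i4 dual
#3 head=5: ld.MEM i5 no-port MEM/MEM
#4 head=6: st.MEM beq.BR i6&i7 dual
#5 head=8: bne.BR i8 tail

ISSUED = 6,7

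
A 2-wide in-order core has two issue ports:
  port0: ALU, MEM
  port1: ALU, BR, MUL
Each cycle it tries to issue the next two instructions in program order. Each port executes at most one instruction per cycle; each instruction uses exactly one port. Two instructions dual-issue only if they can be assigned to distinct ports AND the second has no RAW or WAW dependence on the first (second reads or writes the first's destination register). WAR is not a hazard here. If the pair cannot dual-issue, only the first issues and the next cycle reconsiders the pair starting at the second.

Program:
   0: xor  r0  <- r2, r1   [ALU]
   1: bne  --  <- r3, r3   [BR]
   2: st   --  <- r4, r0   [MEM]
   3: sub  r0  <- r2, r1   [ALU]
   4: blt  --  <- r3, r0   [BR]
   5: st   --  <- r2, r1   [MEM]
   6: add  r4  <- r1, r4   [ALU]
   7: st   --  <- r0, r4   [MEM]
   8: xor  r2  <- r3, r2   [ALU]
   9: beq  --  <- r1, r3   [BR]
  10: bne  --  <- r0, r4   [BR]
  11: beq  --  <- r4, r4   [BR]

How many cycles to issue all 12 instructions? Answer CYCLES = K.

CYCLES = 8

#0 head=0: xor+bne i0/i1 dual
#1 head=2: st+sub i2/i3 dual
#2 head=4: blt+st i4/i5 dual
#3 head=6: add i6 RAW r4
#4 head=7: st+xor i7/i8 dual
#5 head=9: beq i9 no-port BR/BR
#6 head=10: bne i10 no-port BR/BR
#7 head=11: beq i11 tail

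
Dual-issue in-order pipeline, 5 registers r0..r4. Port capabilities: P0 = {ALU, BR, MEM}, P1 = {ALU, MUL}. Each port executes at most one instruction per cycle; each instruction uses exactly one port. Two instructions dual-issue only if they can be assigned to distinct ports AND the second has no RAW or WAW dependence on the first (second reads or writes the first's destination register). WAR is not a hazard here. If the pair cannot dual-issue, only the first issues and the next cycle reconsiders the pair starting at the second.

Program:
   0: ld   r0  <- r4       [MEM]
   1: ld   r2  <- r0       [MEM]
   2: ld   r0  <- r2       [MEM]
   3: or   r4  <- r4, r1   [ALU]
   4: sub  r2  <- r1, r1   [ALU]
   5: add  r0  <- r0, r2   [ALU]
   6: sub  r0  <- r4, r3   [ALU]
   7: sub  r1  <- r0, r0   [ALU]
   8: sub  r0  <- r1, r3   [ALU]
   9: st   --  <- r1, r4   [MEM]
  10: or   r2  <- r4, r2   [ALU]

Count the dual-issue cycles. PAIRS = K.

[0] i0  ld.MEM  -- no-port MEM/MEM
[1] i1  ld.MEM  -- no-port MEM/MEM
[2] i2,i3  ld.MEM;or.ALU  -- pair
[3] i4  sub.ALU  -- RAW r2
[4] i5  add.ALU  -- WAW r0
[5] i6  sub.ALU  -- RAW r0
[6] i7  sub.ALU  -- RAW r1
[7] i8,i9  sub.ALU;st.MEM  -- pair
[8] i10  or.ALU  -- tail

PAIRS = 2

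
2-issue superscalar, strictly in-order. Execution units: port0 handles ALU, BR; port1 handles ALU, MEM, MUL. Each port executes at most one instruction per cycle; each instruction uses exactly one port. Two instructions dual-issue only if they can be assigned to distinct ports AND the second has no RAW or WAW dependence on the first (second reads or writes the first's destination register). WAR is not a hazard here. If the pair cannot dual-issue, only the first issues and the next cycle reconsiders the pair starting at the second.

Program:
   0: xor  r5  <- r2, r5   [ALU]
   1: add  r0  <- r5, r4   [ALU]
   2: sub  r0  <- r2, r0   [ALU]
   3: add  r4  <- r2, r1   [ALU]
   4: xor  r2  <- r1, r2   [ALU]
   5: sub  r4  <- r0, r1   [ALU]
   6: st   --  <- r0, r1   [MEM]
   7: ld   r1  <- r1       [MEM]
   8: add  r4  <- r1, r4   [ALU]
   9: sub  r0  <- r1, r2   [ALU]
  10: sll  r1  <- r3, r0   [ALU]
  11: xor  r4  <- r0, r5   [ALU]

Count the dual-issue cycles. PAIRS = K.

[0] i0  xor.ALU  -- RAW r5
[1] i1  add.ALU  -- RAW+WAW r0
[2] i2&i3  sub.ALU/add.ALU  -- dual
[3] i4&i5  xor.ALU/sub.ALU  -- dual
[4] i6  st.MEM  -- no-port MEM/MEM
[5] i7  ld.MEM  -- RAW r1
[6] i8&i9  add.ALU/sub.ALU  -- dual
[7] i10&i11  sll.ALU/xor.ALU  -- dual

PAIRS = 4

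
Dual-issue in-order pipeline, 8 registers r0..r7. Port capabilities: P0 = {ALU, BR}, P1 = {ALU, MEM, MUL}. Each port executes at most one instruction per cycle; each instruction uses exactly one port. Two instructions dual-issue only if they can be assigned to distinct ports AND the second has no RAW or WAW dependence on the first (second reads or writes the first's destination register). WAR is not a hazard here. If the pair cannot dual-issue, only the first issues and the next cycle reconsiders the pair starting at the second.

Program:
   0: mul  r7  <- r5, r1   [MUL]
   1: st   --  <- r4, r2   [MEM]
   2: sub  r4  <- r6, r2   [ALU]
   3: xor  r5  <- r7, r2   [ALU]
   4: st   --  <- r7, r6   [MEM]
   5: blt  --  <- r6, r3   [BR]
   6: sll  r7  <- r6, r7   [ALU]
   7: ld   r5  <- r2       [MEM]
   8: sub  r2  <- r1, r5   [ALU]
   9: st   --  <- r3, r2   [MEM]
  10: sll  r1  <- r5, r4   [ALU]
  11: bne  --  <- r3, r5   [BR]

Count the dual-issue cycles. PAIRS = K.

PAIRS = 4

#0 head=0: mul i0 no-port MUL/MEM
#1 head=1: st sub i1&i2 dual
#2 head=3: xor st i3&i4 dual
#3 head=5: blt sll i5&i6 dual
#4 head=7: ld i7 RAW r5
#5 head=8: sub i8 RAW r2
#6 head=9: st sll i9&i10 dual
#7 head=11: bne i11 tail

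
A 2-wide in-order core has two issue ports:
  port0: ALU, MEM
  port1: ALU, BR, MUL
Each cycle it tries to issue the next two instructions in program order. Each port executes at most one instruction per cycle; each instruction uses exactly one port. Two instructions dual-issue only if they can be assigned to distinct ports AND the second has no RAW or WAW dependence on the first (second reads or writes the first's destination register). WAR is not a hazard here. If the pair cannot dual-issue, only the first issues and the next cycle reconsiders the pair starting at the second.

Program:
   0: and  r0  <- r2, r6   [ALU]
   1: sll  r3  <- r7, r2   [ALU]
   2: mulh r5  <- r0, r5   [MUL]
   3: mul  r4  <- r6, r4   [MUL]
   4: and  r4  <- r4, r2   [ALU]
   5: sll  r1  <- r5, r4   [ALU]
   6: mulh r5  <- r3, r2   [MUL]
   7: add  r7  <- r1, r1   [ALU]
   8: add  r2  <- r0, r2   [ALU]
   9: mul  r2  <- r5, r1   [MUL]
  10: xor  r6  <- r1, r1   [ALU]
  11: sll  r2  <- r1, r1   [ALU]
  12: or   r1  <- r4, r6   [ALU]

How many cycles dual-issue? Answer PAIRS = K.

PAIRS = 5

#0 head=0: and sll i0,i1 dual
#1 head=2: mulh i2 no-port MUL/MUL
#2 head=3: mul i3 RAW+WAW r4
#3 head=4: and i4 RAW r4
#4 head=5: sll mulh i5,i6 dual
#5 head=7: add add i7,i8 dual
#6 head=9: mul xor i9,i10 dual
#7 head=11: sll or i11,i12 dual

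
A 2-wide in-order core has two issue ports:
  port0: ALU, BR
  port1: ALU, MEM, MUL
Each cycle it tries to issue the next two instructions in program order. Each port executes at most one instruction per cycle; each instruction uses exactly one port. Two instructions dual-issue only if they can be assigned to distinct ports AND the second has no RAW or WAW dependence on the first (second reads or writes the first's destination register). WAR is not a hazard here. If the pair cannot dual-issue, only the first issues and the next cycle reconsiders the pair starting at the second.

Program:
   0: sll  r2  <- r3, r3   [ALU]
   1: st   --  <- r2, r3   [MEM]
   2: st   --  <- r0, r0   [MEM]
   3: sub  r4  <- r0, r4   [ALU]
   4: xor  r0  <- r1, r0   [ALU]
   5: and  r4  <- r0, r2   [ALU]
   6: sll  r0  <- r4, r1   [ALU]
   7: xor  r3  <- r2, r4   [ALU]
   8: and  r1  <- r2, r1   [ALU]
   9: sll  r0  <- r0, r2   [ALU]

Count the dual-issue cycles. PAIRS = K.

PAIRS = 3

  cy0 -> i0 (sll) RAW r2
  cy1 -> i1 (st) no-port MEM/MEM
  cy2 -> i2+i3 (st sub) pair
  cy3 -> i4 (xor) RAW r0
  cy4 -> i5 (and) RAW r4
  cy5 -> i6+i7 (sll xor) pair
  cy6 -> i8+i9 (and sll) pair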